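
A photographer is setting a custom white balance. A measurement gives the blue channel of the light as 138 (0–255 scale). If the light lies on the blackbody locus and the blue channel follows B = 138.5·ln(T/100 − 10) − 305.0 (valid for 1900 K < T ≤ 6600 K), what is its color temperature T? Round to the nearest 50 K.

ln(t − 10) = (138 + 305.0) / 138.5 = 3.1986.
t − 10 = e^3.1986 = 24.497, so t = 34.497.
T = 100·t = 3450 K → 3450 K to the nearest 50 K.

3450 K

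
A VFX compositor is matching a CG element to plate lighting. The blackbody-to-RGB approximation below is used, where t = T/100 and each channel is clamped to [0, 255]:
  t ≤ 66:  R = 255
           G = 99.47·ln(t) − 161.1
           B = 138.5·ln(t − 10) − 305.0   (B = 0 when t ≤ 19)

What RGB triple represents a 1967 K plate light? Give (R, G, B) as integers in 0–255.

t = 1967/100 = 19.67; the t ≤ 66 branch applies.
R = 255 by definition for t ≤ 66.
G = 99.47·ln 19.67 − 161.1 = 99.47·2.9791 − 161.1 = 135.231.
B = 138.5·ln(19.67 − 10) − 305.0 = 138.5·ln 9.67 − 305.0 = 138.5·2.2690 − 305.0 = 9.260.
Rounded: (255, 135, 9).

(255, 135, 9)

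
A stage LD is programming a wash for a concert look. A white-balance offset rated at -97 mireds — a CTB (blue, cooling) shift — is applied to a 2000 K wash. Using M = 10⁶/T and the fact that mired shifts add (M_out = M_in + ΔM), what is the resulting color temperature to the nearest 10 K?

2480 K

M_in = 10⁶/2000 = 500.00 mireds.
M_out = 500.00 + (-97) = 403.00 mireds.
T_out = 10⁶/403.00 = 2481.4 K → 2480 K.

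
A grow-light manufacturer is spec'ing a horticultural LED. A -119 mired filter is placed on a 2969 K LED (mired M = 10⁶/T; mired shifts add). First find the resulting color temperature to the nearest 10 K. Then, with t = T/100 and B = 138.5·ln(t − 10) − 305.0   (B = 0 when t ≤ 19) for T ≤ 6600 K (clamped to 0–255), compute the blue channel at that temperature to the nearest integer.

M_in = 10⁶/2969 = 336.81; M_out = 336.81 + (-119) = 217.81.
T_out = 10⁶/217.81 = 4591.1 K → 4590 K; t = 45.9.
B = 138.5·ln(45.9 − 10) − 305.0 = 138.5·ln 35.9 − 305.0 = 138.5·3.5807 − 305.0 = 190.932.
Rounded: 191.

191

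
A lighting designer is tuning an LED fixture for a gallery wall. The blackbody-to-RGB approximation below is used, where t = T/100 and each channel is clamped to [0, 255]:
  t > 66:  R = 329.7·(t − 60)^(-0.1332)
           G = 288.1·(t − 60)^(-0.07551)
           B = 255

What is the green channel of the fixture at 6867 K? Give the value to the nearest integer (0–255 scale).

t = 6867/100 = 68.67; the t > 66 branch applies.
G = 288.1·(68.67 − 60)^(-0.07551) = 288.1·8.67^(-0.07551) = 288.1·0.84951 = 244.745.
Rounded: 245.

245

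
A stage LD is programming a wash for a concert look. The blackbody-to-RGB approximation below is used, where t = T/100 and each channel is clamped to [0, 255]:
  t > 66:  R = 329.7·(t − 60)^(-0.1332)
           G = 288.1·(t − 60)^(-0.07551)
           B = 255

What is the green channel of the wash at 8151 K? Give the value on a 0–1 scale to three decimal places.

0.896

t = 8151/100 = 81.51; the t > 66 branch applies.
G = 288.1·(81.51 − 60)^(-0.07551) = 288.1·21.51^(-0.07551) = 288.1·0.79318 = 228.515.
On a 0–1 scale: 228.515/255 = 0.8961 → 0.896.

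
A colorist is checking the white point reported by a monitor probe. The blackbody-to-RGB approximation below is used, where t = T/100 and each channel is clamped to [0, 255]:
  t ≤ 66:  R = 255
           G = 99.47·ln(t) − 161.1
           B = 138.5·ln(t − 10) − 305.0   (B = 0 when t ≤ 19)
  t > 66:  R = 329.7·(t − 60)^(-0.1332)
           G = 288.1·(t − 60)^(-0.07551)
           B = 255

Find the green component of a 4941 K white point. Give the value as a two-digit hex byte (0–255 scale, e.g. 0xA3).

0xE3

t = 4941/100 = 49.41; the t ≤ 66 branch applies.
G = 99.47·ln 49.41 − 161.1 = 99.47·3.9002 − 161.1 = 226.848.
Rounded: 227; in hex, 0xE3.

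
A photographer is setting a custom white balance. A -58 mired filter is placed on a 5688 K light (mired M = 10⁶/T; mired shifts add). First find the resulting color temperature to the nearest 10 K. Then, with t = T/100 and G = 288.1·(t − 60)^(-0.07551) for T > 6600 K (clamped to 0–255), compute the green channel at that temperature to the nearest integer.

M_in = 10⁶/5688 = 175.81; M_out = 175.81 + (-58) = 117.81.
T_out = 10⁶/117.81 = 8488.3 K → 8490 K; t = 84.9.
G = 288.1·(84.9 − 60)^(-0.07551) = 288.1·24.9^(-0.07551) = 288.1·0.78446 = 226.004.
Rounded: 226.

226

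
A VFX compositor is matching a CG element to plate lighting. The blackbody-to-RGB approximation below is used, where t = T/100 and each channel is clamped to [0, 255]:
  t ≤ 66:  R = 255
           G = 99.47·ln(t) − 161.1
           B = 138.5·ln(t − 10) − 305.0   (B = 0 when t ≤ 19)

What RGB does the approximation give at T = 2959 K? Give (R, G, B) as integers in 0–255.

(255, 176, 107)

t = 2959/100 = 29.59; the t ≤ 66 branch applies.
R = 255 by definition for t ≤ 66.
G = 99.47·ln 29.59 − 161.1 = 99.47·3.3874 − 161.1 = 175.848.
B = 138.5·ln(29.59 − 10) − 305.0 = 138.5·ln 19.59 − 305.0 = 138.5·2.9750 − 305.0 = 107.040.
Rounded: (255, 176, 107).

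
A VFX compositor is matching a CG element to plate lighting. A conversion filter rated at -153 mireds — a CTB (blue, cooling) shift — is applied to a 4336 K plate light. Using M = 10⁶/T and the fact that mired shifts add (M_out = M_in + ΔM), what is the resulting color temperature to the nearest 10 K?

12880 K

M_in = 10⁶/4336 = 230.63 mireds.
M_out = 230.63 + (-153) = 77.63 mireds.
T_out = 10⁶/77.63 = 12882.1 K → 12880 K.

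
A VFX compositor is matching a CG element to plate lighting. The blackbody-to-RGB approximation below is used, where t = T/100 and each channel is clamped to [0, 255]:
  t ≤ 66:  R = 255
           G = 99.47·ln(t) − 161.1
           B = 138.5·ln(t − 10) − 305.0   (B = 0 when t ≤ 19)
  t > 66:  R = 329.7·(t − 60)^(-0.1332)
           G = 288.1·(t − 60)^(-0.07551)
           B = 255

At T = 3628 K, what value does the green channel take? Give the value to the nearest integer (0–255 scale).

196

t = 3628/100 = 36.28; the t ≤ 66 branch applies.
G = 99.47·ln 36.28 − 161.1 = 99.47·3.5913 − 161.1 = 196.123.
Rounded: 196.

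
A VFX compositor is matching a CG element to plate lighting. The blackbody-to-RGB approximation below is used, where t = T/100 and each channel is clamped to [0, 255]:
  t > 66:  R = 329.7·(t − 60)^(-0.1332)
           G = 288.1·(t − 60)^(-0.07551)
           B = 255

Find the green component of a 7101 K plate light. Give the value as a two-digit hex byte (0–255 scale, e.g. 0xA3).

0xF0

t = 7101/100 = 71.01; the t > 66 branch applies.
G = 288.1·(71.01 − 60)^(-0.07551) = 288.1·11.01^(-0.07551) = 288.1·0.83432 = 240.369.
Rounded: 240; in hex, 0xF0.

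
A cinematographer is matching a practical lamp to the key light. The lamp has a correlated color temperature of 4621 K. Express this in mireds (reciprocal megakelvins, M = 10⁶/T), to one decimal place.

216.4 mireds

M = 10⁶ / 4621 = 216.403 → 216.4 mireds.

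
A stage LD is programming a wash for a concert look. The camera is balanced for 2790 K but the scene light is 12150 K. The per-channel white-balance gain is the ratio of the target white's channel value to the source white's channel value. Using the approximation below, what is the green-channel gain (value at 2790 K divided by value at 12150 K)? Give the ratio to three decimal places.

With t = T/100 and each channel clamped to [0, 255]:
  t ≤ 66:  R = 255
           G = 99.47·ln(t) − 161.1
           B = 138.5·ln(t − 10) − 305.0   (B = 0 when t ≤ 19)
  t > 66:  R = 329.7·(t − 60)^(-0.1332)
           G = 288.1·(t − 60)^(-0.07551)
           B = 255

At 12150 K (t = 121.5):
  G = 288.1·(121.5 − 60)^(-0.07551) = 288.1·61.5^(-0.07551) = 288.1·0.73269 = 211.089.
At 2790 K (t = 27.9):
  G = 99.47·ln 27.9 − 161.1 = 99.47·3.3286 − 161.1 = 169.998.
Gain = 169.998 / 211.089 = 0.8053 → 0.805.

0.805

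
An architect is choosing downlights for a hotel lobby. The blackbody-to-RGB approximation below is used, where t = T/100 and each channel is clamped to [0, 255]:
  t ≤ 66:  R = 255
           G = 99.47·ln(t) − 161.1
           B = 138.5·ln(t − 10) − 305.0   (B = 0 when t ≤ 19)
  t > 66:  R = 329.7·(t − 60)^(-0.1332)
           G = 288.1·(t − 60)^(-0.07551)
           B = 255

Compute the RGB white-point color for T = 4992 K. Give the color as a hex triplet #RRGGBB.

t = 4992/100 = 49.92; the t ≤ 66 branch applies.
R = 255 by definition for t ≤ 66.
G = 99.47·ln 49.92 − 161.1 = 99.47·3.9104 − 161.1 = 227.870.
B = 138.5·ln(49.92 − 10) − 305.0 = 138.5·ln 39.92 − 305.0 = 138.5·3.6869 − 305.0 = 205.633.
Rounded: (255, 228, 206).
In hex: #FFE4CE.

#FFE4CE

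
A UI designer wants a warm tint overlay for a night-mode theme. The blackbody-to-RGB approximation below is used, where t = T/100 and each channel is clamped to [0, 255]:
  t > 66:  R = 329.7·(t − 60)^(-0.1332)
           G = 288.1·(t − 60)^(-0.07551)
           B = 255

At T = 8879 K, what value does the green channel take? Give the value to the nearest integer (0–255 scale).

t = 8879/100 = 88.79; the t > 66 branch applies.
G = 288.1·(88.79 − 60)^(-0.07551) = 288.1·28.79^(-0.07551) = 288.1·0.77591 = 223.540.
Rounded: 224.

224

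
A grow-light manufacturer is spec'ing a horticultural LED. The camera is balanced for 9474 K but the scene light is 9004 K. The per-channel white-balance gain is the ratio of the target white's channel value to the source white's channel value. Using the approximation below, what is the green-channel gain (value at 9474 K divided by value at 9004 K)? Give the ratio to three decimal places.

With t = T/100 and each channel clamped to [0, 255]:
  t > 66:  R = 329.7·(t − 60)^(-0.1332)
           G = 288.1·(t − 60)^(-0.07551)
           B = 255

0.989

At 9004 K (t = 90.04):
  G = 288.1·(90.04 − 60)^(-0.07551) = 288.1·30.04^(-0.07551) = 288.1·0.77343 = 222.824.
At 9474 K (t = 94.74):
  G = 288.1·(94.74 − 60)^(-0.07551) = 288.1·34.74^(-0.07551) = 288.1·0.76498 = 220.392.
Gain = 220.392 / 222.824 = 0.9891 → 0.989.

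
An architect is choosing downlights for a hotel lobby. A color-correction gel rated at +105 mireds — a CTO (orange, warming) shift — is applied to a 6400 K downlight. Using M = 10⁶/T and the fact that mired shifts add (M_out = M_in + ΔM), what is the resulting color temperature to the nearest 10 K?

M_in = 10⁶/6400 = 156.25 mireds.
M_out = 156.25 + (+105) = 261.25 mireds.
T_out = 10⁶/261.25 = 3827.8 K → 3830 K.

3830 K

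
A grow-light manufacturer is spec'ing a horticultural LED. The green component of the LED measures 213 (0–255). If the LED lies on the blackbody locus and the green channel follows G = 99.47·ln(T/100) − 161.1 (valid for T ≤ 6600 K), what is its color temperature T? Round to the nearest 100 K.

ln t = (213 + 161.1) / 99.47 = 3.7609.
t = e^3.7609 = 42.989.
T = 100·t = 4299 K → 4300 K to the nearest 100 K.

4300 K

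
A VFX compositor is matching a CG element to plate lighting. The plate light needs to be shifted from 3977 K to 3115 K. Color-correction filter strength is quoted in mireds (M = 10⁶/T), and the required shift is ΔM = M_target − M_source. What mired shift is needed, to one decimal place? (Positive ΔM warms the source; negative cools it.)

M_source = 10⁶/3977 = 251.446; M_target = 10⁶/3115 = 321.027.
ΔM = 321.027 − 251.446 = 69.581 → +69.6 mireds, a warming shift.

+69.6 mireds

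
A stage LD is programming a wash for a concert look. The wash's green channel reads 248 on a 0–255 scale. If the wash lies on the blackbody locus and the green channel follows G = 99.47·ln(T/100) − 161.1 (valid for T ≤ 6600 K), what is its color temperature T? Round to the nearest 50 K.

6100 K

ln t = (248 + 161.1) / 99.47 = 4.1128.
t = e^4.1128 = 61.117.
T = 100·t = 6112 K → 6100 K to the nearest 50 K.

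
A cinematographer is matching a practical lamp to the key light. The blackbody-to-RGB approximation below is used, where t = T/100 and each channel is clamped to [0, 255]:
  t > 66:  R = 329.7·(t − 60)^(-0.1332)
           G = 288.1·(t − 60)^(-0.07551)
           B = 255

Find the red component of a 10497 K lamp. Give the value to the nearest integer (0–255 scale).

199

t = 10497/100 = 104.97; the t > 66 branch applies.
R = 329.7·(104.97 − 60)^(-0.1332) = 329.7·44.97^(-0.1332) = 329.7·0.60232 = 198.586.
Rounded: 199.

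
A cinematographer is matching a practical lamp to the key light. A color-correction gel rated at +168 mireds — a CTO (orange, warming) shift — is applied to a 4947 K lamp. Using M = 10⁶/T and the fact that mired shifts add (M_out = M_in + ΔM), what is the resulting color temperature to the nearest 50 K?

M_in = 10⁶/4947 = 202.14 mireds.
M_out = 202.14 + (+168) = 370.14 mireds.
T_out = 10⁶/370.14 = 2701.7 K → 2700 K.

2700 K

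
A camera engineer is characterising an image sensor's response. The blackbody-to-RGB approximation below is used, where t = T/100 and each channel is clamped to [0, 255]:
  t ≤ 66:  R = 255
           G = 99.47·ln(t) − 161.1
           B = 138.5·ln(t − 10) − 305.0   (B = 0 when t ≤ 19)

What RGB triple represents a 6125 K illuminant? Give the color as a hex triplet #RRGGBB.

t = 6125/100 = 61.25; the t ≤ 66 branch applies.
R = 255 by definition for t ≤ 66.
G = 99.47·ln 61.25 − 161.1 = 99.47·4.1150 − 161.1 = 248.215.
B = 138.5·ln(61.25 − 10) − 305.0 = 138.5·ln 51.25 − 305.0 = 138.5·3.9367 − 305.0 = 240.235.
Rounded: (255, 248, 240).
In hex: #FFF8F0.

#FFF8F0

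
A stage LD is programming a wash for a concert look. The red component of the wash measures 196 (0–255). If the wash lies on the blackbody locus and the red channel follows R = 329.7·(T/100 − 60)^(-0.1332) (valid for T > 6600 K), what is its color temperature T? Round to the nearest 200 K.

(t − 60)^(-0.1332) = 196/329.7 = 0.59448.
t − 60 = 0.59448^(1/-0.1332) = 0.59448^(-7.508) = 49.621, so t = 109.621.
T = 100·t = 10962 K → 11000 K to the nearest 200 K.

11000 K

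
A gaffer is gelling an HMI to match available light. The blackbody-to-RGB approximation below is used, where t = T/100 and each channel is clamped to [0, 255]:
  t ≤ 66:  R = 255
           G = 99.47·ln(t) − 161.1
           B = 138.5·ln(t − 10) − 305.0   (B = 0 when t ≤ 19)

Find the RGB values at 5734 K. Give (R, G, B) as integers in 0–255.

(255, 242, 229)

t = 5734/100 = 57.34; the t ≤ 66 branch applies.
R = 255 by definition for t ≤ 66.
G = 99.47·ln 57.34 − 161.1 = 99.47·4.0490 − 161.1 = 241.654.
B = 138.5·ln(57.34 − 10) − 305.0 = 138.5·ln 47.34 − 305.0 = 138.5·3.8574 − 305.0 = 229.244.
Rounded: (255, 242, 229).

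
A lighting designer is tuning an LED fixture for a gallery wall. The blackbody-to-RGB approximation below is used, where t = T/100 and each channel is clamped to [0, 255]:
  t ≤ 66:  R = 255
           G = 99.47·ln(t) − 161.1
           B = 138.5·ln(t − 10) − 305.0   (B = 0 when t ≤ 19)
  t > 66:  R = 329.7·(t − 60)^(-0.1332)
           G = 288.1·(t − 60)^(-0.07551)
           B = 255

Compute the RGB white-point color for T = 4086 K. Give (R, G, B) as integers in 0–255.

(255, 208, 170)

t = 4086/100 = 40.86; the t ≤ 66 branch applies.
R = 255 by definition for t ≤ 66.
G = 99.47·ln 40.86 − 161.1 = 99.47·3.7102 − 161.1 = 207.949.
B = 138.5·ln(40.86 − 10) − 305.0 = 138.5·ln 30.86 − 305.0 = 138.5·3.4295 − 305.0 = 169.980.
Rounded: (255, 208, 170).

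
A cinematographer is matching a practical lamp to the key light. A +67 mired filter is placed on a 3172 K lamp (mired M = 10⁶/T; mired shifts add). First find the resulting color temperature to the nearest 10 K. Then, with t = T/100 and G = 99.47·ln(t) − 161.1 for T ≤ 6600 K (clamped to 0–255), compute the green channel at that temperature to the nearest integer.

M_in = 10⁶/3172 = 315.26; M_out = 315.26 + (+67) = 382.26.
T_out = 10⁶/382.26 = 2616.0 K → 2620 K; t = 26.2.
G = 99.47·ln 26.2 − 161.1 = 99.47·3.2658 − 161.1 = 163.745.
Rounded: 164.

164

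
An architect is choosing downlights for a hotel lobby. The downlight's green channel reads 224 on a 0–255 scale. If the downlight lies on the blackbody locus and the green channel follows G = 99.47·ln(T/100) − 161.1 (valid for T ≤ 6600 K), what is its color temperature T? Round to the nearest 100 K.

4800 K

ln t = (224 + 161.1) / 99.47 = 3.8715.
t = e^3.8715 = 48.015.
T = 100·t = 4802 K → 4800 K to the nearest 100 K.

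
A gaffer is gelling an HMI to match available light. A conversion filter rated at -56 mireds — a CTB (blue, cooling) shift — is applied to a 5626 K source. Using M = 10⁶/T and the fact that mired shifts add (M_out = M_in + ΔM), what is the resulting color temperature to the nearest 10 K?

8210 K

M_in = 10⁶/5626 = 177.75 mireds.
M_out = 177.75 + (-56) = 121.75 mireds.
T_out = 10⁶/121.75 = 8213.8 K → 8210 K.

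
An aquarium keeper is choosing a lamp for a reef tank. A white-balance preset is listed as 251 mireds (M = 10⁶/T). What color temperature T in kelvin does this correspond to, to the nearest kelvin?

T = 10⁶ / 251 = 3984.06 K → 3984 K.

3984 K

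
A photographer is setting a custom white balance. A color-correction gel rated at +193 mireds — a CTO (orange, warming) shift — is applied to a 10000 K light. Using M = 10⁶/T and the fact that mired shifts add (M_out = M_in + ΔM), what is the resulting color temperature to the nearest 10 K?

3410 K

M_in = 10⁶/10000 = 100.00 mireds.
M_out = 100.00 + (+193) = 293.00 mireds.
T_out = 10⁶/293.00 = 3413.0 K → 3410 K.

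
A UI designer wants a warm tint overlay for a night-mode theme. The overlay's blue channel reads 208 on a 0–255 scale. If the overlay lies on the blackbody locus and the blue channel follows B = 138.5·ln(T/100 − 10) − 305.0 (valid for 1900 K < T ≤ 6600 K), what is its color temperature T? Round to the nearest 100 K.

5100 K

ln(t − 10) = (208 + 305.0) / 138.5 = 3.7040.
t − 10 = e^3.7040 = 40.608, so t = 50.608.
T = 100·t = 5061 K → 5100 K to the nearest 100 K.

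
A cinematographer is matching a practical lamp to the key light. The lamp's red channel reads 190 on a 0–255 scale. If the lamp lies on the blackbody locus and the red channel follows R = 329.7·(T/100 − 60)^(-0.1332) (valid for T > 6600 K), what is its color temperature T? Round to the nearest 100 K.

12300 K

(t − 60)^(-0.1332) = 190/329.7 = 0.57628.
t − 60 = 0.57628^(1/-0.1332) = 0.57628^(-7.508) = 62.667, so t = 122.667.
T = 100·t = 12267 K → 12300 K to the nearest 100 K.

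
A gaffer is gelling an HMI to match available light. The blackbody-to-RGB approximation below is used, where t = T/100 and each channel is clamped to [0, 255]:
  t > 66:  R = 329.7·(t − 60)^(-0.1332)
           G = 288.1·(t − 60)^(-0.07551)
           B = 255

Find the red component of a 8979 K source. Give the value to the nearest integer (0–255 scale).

210

t = 8979/100 = 89.79; the t > 66 branch applies.
R = 329.7·(89.79 − 60)^(-0.1332) = 329.7·29.79^(-0.1332) = 329.7·0.63629 = 209.784.
Rounded: 210.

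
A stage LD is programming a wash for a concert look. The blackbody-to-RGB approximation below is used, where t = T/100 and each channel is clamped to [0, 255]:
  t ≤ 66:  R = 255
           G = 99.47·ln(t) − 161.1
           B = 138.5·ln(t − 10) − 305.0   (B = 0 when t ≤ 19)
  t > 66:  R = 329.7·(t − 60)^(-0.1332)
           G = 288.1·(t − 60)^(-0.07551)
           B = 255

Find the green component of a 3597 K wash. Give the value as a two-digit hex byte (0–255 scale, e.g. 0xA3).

t = 3597/100 = 35.97; the t ≤ 66 branch applies.
G = 99.47·ln 35.97 − 161.1 = 99.47·3.5827 − 161.1 = 195.270.
Rounded: 195; in hex, 0xC3.

0xC3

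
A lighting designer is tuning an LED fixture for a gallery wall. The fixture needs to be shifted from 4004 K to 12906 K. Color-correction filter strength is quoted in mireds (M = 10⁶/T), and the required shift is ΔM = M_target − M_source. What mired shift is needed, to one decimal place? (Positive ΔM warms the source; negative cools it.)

M_source = 10⁶/4004 = 249.750; M_target = 10⁶/12906 = 77.483.
ΔM = 77.483 − 249.750 = -172.267 → -172.3 mireds, a cooling shift.

-172.3 mireds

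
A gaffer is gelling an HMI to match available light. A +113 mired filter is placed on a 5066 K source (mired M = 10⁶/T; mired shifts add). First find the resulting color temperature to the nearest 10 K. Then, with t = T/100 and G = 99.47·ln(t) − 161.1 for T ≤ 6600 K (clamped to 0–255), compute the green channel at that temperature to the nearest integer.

M_in = 10⁶/5066 = 197.39; M_out = 197.39 + (+113) = 310.39.
T_out = 10⁶/310.39 = 3221.7 K → 3220 K; t = 32.2.
G = 99.47·ln 32.2 − 161.1 = 99.47·3.4720 − 161.1 = 184.257.
Rounded: 184.

184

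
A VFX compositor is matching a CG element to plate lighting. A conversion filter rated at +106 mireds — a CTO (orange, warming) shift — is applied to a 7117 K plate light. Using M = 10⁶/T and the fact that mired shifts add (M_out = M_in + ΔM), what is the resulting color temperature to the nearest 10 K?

M_in = 10⁶/7117 = 140.51 mireds.
M_out = 140.51 + (+106) = 246.51 mireds.
T_out = 10⁶/246.51 = 4056.7 K → 4060 K.

4060 K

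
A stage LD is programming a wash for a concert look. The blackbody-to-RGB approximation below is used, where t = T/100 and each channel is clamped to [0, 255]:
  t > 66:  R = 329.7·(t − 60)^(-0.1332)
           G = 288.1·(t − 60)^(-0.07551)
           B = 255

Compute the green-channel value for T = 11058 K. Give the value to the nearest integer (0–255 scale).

214

t = 11058/100 = 110.58; the t > 66 branch applies.
G = 288.1·(110.58 − 60)^(-0.07551) = 288.1·50.58^(-0.07551) = 288.1·0.74359 = 214.228.
Rounded: 214.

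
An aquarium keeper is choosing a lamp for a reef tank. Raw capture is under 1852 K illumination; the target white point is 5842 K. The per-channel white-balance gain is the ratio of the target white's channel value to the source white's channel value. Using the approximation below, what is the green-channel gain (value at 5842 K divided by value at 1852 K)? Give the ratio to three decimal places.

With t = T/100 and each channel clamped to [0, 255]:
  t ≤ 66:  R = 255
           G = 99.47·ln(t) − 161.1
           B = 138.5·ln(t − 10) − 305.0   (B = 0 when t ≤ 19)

1.884

At 1852 K (t = 18.52):
  G = 99.47·ln 18.52 − 161.1 = 99.47·2.9189 − 161.1 = 129.238.
At 5842 K (t = 58.42):
  G = 99.47·ln 58.42 − 161.1 = 99.47·4.0677 − 161.1 = 243.510.
Gain = 243.510 / 129.238 = 1.8842 → 1.884.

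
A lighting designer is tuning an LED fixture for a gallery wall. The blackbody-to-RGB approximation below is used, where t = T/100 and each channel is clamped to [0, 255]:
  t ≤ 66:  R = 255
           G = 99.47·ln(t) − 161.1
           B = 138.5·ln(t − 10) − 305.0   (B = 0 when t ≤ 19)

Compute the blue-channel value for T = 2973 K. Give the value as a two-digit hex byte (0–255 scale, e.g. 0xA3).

t = 2973/100 = 29.73; the t ≤ 66 branch applies.
B = 138.5·ln(29.73 − 10) − 305.0 = 138.5·ln 19.73 − 305.0 = 138.5·2.9821 − 305.0 = 108.026.
Rounded: 108; in hex, 0x6C.

0x6C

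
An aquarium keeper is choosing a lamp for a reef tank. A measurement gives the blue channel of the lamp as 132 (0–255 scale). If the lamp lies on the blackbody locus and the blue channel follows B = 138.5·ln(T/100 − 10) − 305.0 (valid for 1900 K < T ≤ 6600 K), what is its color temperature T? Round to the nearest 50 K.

ln(t − 10) = (132 + 305.0) / 138.5 = 3.1552.
t − 10 = e^3.1552 = 23.459, so t = 33.459.
T = 100·t = 3346 K → 3350 K to the nearest 50 K.

3350 K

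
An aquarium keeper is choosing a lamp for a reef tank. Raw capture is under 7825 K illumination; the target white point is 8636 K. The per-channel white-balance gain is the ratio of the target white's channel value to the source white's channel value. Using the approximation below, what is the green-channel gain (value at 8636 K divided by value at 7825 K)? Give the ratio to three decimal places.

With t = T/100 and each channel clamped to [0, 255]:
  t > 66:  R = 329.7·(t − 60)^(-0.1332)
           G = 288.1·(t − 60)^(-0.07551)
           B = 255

At 7825 K (t = 78.25):
  G = 288.1·(78.25 − 60)^(-0.07551) = 288.1·18.25^(-0.07551) = 288.1·0.80309 = 231.369.
At 8636 K (t = 86.36):
  G = 288.1·(86.36 − 60)^(-0.07551) = 288.1·26.36^(-0.07551) = 288.1·0.78110 = 225.034.
Gain = 225.034 / 231.369 = 0.9726 → 0.973.

0.973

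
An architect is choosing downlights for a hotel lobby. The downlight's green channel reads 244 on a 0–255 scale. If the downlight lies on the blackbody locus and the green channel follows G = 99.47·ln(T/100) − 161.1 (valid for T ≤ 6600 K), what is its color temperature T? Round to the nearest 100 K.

ln t = (244 + 161.1) / 99.47 = 4.0726.
t = e^4.0726 = 58.709.
T = 100·t = 5871 K → 5900 K to the nearest 100 K.

5900 K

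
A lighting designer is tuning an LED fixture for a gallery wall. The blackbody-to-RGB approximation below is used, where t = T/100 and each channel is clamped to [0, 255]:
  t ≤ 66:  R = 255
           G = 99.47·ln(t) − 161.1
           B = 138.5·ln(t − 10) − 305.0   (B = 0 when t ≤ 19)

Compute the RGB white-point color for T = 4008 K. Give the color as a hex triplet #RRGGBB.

t = 4008/100 = 40.08; the t ≤ 66 branch applies.
R = 255 by definition for t ≤ 66.
G = 99.47·ln 40.08 − 161.1 = 99.47·3.6909 − 161.1 = 206.032.
B = 138.5·ln(40.08 − 10) − 305.0 = 138.5·ln 30.08 − 305.0 = 138.5·3.4039 − 305.0 = 166.435.
Rounded: (255, 206, 166).
In hex: #FFCEA6.

#FFCEA6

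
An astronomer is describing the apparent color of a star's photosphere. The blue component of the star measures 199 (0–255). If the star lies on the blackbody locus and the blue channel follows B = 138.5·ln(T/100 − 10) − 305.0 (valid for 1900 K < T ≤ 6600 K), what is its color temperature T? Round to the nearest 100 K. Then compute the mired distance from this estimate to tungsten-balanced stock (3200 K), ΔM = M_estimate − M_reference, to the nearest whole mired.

ln(t − 10) = (199 + 305.0) / 138.5 = 3.6390.
t − 10 = e^3.6390 = 38.053, so t = 48.053.
T = 100·t = 4805 K → 4800 K to the nearest 100 K.
M_estimate = 10⁶/4800 = 208.33; M_reference = 10⁶/3200 = 312.50.
ΔM = 208.33 − 312.50 = -104.17 → -104 mireds.

-104 mireds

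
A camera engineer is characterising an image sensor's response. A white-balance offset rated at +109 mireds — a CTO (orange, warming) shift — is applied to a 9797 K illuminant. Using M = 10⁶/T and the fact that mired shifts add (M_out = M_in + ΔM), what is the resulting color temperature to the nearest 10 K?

M_in = 10⁶/9797 = 102.07 mireds.
M_out = 102.07 + (+109) = 211.07 mireds.
T_out = 10⁶/211.07 = 4737.7 K → 4740 K.

4740 K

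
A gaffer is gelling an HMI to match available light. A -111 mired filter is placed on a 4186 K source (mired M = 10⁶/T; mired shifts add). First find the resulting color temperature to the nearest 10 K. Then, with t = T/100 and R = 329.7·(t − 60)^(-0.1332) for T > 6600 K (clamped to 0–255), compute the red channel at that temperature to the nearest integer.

M_in = 10⁶/4186 = 238.89; M_out = 238.89 + (-111) = 127.89.
T_out = 10⁶/127.89 = 7819.1 K → 7820 K; t = 78.2.
R = 329.7·(78.2 − 60)^(-0.1332) = 329.7·18.2^(-0.1332) = 329.7·0.67945 = 224.015.
Rounded: 224.

224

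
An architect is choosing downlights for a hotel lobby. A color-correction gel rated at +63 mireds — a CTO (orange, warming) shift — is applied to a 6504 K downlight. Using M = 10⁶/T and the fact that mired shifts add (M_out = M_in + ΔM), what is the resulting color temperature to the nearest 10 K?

4610 K

M_in = 10⁶/6504 = 153.75 mireds.
M_out = 153.75 + (+63) = 216.75 mireds.
T_out = 10⁶/216.75 = 4613.6 K → 4610 K.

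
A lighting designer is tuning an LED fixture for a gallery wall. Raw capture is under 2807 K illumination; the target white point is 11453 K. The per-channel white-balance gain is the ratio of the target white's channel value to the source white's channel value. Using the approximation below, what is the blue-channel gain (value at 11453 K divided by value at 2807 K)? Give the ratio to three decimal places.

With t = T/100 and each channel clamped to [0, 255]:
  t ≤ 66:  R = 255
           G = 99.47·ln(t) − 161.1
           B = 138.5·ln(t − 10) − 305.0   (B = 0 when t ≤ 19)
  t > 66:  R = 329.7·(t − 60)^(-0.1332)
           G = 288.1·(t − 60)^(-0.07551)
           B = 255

At 2807 K (t = 28.07):
  B = 138.5·ln(28.07 − 10) − 305.0 = 138.5·ln 18.07 − 305.0 = 138.5·2.8943 − 305.0 = 95.854.
At 11453 K (t = 114.53):
  B = 255 by definition for t > 66.
Gain = 255.000 / 95.854 = 2.6603 → 2.660.

2.660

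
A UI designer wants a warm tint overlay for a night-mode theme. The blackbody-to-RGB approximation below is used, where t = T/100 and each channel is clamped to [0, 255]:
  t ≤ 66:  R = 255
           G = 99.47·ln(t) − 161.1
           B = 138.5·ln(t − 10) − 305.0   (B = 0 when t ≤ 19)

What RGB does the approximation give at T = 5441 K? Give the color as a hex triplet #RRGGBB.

t = 5441/100 = 54.41; the t ≤ 66 branch applies.
R = 255 by definition for t ≤ 66.
G = 99.47·ln 54.41 − 161.1 = 99.47·3.9965 − 161.1 = 236.437.
B = 138.5·ln(54.41 − 10) − 305.0 = 138.5·ln 44.41 − 305.0 = 138.5·3.7935 − 305.0 = 220.395.
Rounded: (255, 236, 220).
In hex: #FFECDC.

#FFECDC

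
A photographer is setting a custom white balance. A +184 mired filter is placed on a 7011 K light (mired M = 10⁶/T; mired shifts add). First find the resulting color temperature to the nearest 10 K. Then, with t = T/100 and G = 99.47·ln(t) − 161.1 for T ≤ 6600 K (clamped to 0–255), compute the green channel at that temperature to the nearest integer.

179

M_in = 10⁶/7011 = 142.63; M_out = 142.63 + (+184) = 326.63.
T_out = 10⁶/326.63 = 3061.5 K → 3060 K; t = 30.6.
G = 99.47·ln 30.6 − 161.1 = 99.47·3.4210 − 161.1 = 179.187.
Rounded: 179.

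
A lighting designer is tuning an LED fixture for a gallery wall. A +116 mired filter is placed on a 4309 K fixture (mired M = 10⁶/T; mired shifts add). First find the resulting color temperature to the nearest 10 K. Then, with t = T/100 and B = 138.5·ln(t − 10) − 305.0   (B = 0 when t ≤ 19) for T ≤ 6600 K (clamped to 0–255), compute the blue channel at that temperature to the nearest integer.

101

M_in = 10⁶/4309 = 232.07; M_out = 232.07 + (+116) = 348.07.
T_out = 10⁶/348.07 = 2873.0 K → 2870 K; t = 28.7.
B = 138.5·ln(28.7 − 10) − 305.0 = 138.5·ln 18.7 − 305.0 = 138.5·2.9285 − 305.0 = 100.601.
Rounded: 101.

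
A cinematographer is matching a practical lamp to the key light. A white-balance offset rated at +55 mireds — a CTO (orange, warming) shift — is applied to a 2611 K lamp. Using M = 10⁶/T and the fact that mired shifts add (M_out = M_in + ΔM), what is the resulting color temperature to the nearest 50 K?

M_in = 10⁶/2611 = 383.00 mireds.
M_out = 383.00 + (+55) = 438.00 mireds.
T_out = 10⁶/438.00 = 2283.1 K → 2300 K.

2300 K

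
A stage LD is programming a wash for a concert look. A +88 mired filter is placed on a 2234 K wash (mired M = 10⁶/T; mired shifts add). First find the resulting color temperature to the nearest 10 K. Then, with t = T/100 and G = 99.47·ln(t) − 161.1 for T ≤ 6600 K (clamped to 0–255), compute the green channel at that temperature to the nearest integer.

M_in = 10⁶/2234 = 447.63; M_out = 447.63 + (+88) = 535.63.
T_out = 10⁶/535.63 = 1867.0 K → 1870 K; t = 18.7.
G = 99.47·ln 18.7 − 161.1 = 99.47·2.9285 − 161.1 = 130.200.
Rounded: 130.

130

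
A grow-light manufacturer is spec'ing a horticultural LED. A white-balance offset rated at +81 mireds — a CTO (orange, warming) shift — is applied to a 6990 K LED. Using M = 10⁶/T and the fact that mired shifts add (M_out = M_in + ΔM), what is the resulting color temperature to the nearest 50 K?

4450 K

M_in = 10⁶/6990 = 143.06 mireds.
M_out = 143.06 + (+81) = 224.06 mireds.
T_out = 10⁶/224.06 = 4463.1 K → 4450 K.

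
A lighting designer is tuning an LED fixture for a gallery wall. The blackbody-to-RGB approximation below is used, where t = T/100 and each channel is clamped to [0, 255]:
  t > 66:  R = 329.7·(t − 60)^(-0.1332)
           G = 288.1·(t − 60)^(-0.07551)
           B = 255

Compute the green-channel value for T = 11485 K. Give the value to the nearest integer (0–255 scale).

t = 11485/100 = 114.85; the t > 66 branch applies.
G = 288.1·(114.85 − 60)^(-0.07551) = 288.1·54.85^(-0.07551) = 288.1·0.73905 = 212.921.
Rounded: 213.

213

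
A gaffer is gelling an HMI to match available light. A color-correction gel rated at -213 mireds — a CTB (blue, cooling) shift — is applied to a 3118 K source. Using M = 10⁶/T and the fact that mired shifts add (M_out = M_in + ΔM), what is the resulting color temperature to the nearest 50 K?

M_in = 10⁶/3118 = 320.72 mireds.
M_out = 320.72 + (-213) = 107.72 mireds.
T_out = 10⁶/107.72 = 9283.5 K → 9300 K.

9300 K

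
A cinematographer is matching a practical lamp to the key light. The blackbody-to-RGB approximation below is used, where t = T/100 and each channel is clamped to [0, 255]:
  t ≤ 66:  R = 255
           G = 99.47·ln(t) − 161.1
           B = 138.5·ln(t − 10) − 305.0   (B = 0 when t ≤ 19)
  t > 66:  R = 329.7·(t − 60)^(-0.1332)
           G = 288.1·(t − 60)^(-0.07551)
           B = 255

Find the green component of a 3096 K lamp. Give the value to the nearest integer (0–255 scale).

t = 3096/100 = 30.96; the t ≤ 66 branch applies.
G = 99.47·ln 30.96 − 161.1 = 99.47·3.4327 − 161.1 = 180.350.
Rounded: 180.

180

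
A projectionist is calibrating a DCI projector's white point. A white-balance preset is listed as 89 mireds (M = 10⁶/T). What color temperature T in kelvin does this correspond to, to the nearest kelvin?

T = 10⁶ / 89 = 11235.96 K → 11236 K.

11236 K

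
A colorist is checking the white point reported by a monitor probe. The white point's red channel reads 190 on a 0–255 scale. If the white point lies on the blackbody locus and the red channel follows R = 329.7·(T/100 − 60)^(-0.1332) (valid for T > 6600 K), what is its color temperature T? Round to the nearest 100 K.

12300 K

(t − 60)^(-0.1332) = 190/329.7 = 0.57628.
t − 60 = 0.57628^(1/-0.1332) = 0.57628^(-7.508) = 62.667, so t = 122.667.
T = 100·t = 12267 K → 12300 K to the nearest 100 K.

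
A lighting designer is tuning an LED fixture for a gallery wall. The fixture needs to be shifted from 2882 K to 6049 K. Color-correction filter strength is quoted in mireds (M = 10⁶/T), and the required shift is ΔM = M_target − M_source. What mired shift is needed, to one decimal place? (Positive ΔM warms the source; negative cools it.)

M_source = 10⁶/2882 = 346.981; M_target = 10⁶/6049 = 165.317.
ΔM = 165.317 − 346.981 = -181.665 → -181.7 mireds, a cooling shift.

-181.7 mireds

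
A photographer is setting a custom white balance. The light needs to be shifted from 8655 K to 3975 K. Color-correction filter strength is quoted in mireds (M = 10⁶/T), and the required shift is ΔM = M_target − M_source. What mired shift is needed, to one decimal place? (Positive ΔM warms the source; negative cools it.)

+136.0 mireds

M_source = 10⁶/8655 = 115.540; M_target = 10⁶/3975 = 251.572.
ΔM = 251.572 − 115.540 = 136.032 → +136.0 mireds, a warming shift.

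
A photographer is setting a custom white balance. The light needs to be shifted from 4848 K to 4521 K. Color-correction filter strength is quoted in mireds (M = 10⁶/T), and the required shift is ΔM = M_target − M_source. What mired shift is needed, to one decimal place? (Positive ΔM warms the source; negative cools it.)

M_source = 10⁶/4848 = 206.271; M_target = 10⁶/4521 = 221.190.
ΔM = 221.190 − 206.271 = 14.919 → +14.9 mireds, a warming shift.

+14.9 mireds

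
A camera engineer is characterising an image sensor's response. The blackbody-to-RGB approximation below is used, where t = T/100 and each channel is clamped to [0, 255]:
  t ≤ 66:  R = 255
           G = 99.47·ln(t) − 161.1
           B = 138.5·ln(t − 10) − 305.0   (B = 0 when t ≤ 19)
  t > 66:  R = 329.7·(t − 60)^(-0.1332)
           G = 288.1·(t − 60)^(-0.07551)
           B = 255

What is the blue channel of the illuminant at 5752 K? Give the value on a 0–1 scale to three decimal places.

t = 5752/100 = 57.52; the t ≤ 66 branch applies.
B = 138.5·ln(57.52 − 10) − 305.0 = 138.5·ln 47.52 − 305.0 = 138.5·3.8612 − 305.0 = 229.769.
On a 0–1 scale: 229.769/255 = 0.9011 → 0.901.

0.901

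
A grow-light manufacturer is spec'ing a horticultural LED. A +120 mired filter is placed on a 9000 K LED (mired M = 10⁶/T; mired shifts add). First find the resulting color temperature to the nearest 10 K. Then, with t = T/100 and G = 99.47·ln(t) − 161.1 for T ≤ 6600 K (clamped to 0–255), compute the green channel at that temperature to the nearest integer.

M_in = 10⁶/9000 = 111.11; M_out = 111.11 + (+120) = 231.11.
T_out = 10⁶/231.11 = 4326.9 K → 4330 K; t = 43.3.
G = 99.47·ln 43.3 − 161.1 = 99.47·3.7682 − 161.1 = 213.718.
Rounded: 214.

214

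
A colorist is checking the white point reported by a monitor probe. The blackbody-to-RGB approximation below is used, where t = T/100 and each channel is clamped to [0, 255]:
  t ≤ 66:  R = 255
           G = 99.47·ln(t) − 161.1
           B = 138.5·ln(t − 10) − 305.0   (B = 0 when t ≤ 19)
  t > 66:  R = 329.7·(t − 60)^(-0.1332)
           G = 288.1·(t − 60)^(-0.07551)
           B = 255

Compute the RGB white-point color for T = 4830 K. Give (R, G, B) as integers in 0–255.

t = 4830/100 = 48.3; the t ≤ 66 branch applies.
R = 255 by definition for t ≤ 66.
G = 99.47·ln 48.3 − 161.1 = 99.47·3.8774 − 161.1 = 224.588.
B = 138.5·ln(48.3 − 10) − 305.0 = 138.5·ln 38.3 − 305.0 = 138.5·3.6454 − 305.0 = 199.895.
Rounded: (255, 225, 200).

(255, 225, 200)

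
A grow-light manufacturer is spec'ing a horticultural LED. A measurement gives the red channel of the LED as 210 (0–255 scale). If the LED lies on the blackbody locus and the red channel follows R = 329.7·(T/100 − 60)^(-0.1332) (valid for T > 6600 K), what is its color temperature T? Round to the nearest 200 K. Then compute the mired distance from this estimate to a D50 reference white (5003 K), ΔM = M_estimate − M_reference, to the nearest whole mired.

(t − 60)^(-0.1332) = 210/329.7 = 0.63694.
t − 60 = 0.63694^(1/-0.1332) = 0.63694^(-7.508) = 29.561, so t = 89.561.
T = 100·t = 8956 K → 9000 K to the nearest 200 K.
M_estimate = 10⁶/9000 = 111.11; M_reference = 10⁶/5003 = 199.88.
ΔM = 111.11 − 199.88 = -88.77 → -89 mireds.

-89 mireds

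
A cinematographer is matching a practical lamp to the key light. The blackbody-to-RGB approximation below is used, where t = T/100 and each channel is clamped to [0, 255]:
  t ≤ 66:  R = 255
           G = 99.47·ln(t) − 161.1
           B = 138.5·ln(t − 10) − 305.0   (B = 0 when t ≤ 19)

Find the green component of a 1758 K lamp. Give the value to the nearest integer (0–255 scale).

t = 1758/100 = 17.58; the t ≤ 66 branch applies.
G = 99.47·ln 17.58 − 161.1 = 99.47·2.8668 − 161.1 = 124.057.
Rounded: 124.

124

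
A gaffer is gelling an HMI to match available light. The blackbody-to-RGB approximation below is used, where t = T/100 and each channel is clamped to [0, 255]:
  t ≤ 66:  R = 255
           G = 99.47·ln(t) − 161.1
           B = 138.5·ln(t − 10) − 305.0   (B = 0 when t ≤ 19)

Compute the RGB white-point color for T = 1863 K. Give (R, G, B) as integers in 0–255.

(255, 130, 0)

t = 1863/100 = 18.63; the t ≤ 66 branch applies.
R = 255 by definition for t ≤ 66.
G = 99.47·ln 18.63 − 161.1 = 99.47·2.9248 − 161.1 = 129.827.
t = 18.63 ≤ 19, so B = 0.
Rounded: (255, 130, 0).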